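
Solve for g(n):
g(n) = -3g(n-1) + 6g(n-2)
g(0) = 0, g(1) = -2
Characteristic equation: x² + 3x - 6 = 0.
Discriminant Δ = (-3)² + 4·(6) = 33.
Roots r₁,₂ = (-3 ± √33)/2, so r₁ = - \frac{3}{2} + \frac{\sqrt{33}}{2}, r₂ = - \frac{\sqrt{33}}{2} - \frac{3}{2}.
General solution: g(n) = A·r₁^n + B·r₂^n.
From the initial conditions, A + B = 0 and r₁A + r₂B = -2.
Since r₁ - r₂ = √33: A = (-2 - (0)r₂)/√33 = - \frac{2 \sqrt{33}}{33}, and B = 0 - A = \frac{2 \sqrt{33}}{33}.
So g(n) = \left(- \frac{2 \sqrt{33}}{33}\right)\left(- \frac{3}{2} + \frac{\sqrt{33}}{2}\right)^n + \left(\frac{2 \sqrt{33}}{33}\right)\left(- \frac{\sqrt{33}}{2} - \frac{3}{2}\right)^n.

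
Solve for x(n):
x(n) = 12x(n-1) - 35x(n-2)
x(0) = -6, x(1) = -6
Characteristic equation: x² - 12x + 35 = 0, which factors as (x - (7))(x - (5)) = 0.
Roots r₁ = 7, r₂ = 5 (distinct).
General solution: x(n) = A·(7)^n + B·(5)^n.
From x(0) = -6: A + B = -6.
From x(1) = -6: 7A + 5B = -6.
Solving: A = 12, B = -18.
So x(n) = - 18 \cdot 5^{n} + 12 \cdot 7^{n}.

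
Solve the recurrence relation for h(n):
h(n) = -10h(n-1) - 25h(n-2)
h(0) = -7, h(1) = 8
Characteristic equation: x² + 10x + 25 = 0, which is (x - (-5))².
Repeated root r = -5.
General solution: h(n) = (A + Bn)·(-5)^n.
From h(0) = -7: A = -7.
From h(1) = 8: (A + B)·(-5) = 8 ⇒ B = \frac{27}{5}.
So h(n) = \left(\frac{27 n}{5} - 7\right) \cdot (-5)^n.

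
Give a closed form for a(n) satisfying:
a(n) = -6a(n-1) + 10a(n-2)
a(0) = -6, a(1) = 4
Characteristic equation: x² + 6x - 10 = 0.
Discriminant Δ = (-6)² + 4·(10) = 76.
Roots r₁,₂ = (-6 ± √76)/2, so r₁ = -3 + \sqrt{19}, r₂ = - \sqrt{19} - 3.
General solution: a(n) = A·r₁^n + B·r₂^n.
From the initial conditions, A + B = -6 and r₁A + r₂B = 4.
Since r₁ - r₂ = √76: A = (4 - (-6)r₂)/√76 = -3 - \frac{7 \sqrt{19}}{19}, and B = -6 - A = -3 + \frac{7 \sqrt{19}}{19}.
So a(n) = \left(-3 - \frac{7 \sqrt{19}}{19}\right)\left(-3 + \sqrt{19}\right)^n + \left(-3 + \frac{7 \sqrt{19}}{19}\right)\left(- \sqrt{19} - 3\right)^n.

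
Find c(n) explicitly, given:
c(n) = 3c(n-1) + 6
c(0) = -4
First-order linear non-homogeneous.
Homogeneous solution: c_h(n) = A·(3)^n.
Try constant particular solution c_p = K: K = 3K + 6 ⇒ K = -3.
General: c(n) = A·(3)^n - 3.
Apply c(0) = -4: A - 3 = -4 ⇒ A = -1.
So c(n) = - 3^{n} - 3.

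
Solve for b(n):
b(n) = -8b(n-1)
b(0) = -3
This is a homogeneous first-order recurrence with ratio -8.
By induction b(n) = b(0) · (-8)^n = - 3 \left(-8\right)^{n}.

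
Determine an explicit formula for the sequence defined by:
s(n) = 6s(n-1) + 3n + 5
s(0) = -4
First-order linear with linear forcing.
Homogeneous solution: s_h(n) = A·(6)^n.
Try particular s_p(n) = pn + q. Substituting:
  pn + q = 6(p(n-1) + q) + 3n + 5.
Matching the n-coefficient: p = 6p + 3 ⇒ p = - \frac{3}{5}.
Matching constants: q = -6p + 6q + 5 ⇒ q = - \frac{43}{25}.
General: s(n) = A·(6)^n - \frac{3 n}{5} - \frac{43}{25}.
Apply s(0) = -4: A - \frac{43}{25} = -4 ⇒ A = - \frac{57}{25}.
So s(n) = - \frac{57 \cdot 6^{n}}{25} - \frac{3 n}{5} - \frac{43}{25}.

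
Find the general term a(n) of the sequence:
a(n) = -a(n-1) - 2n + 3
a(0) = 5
First-order linear with linear forcing.
Homogeneous solution: a_h(n) = A·(-1)^n.
Try particular a_p(n) = pn + q. Substituting:
  pn + q = -(p(n-1) + q) - 2n + 3.
Matching the n-coefficient: p = -p - 2 ⇒ p = -1.
Matching constants: q = p - q + 3 ⇒ q = 1.
General: a(n) = A·(-1)^n - n + 1.
Apply a(0) = 5: A + 1 = 5 ⇒ A = 4.
So a(n) = 4 \left(-1\right)^{n} - n + 1.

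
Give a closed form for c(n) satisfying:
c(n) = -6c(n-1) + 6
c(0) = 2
First-order linear non-homogeneous.
Homogeneous solution: c_h(n) = A·(-6)^n.
Try constant particular solution c_p = K: K = -6K + 6 ⇒ K = \frac{6}{7}.
General: c(n) = A·(-6)^n + \frac{6}{7}.
Apply c(0) = 2: A + \frac{6}{7} = 2 ⇒ A = \frac{8}{7}.
So c(n) = \frac{8 \left(-6\right)^{n}}{7} + \frac{6}{7}.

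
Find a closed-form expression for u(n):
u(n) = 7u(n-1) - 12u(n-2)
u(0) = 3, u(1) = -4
Characteristic equation: x² - 7x + 12 = 0, which factors as (x - (3))(x - (4)) = 0.
Roots r₁ = 3, r₂ = 4 (distinct).
General solution: u(n) = A·(3)^n + B·(4)^n.
From u(0) = 3: A + B = 3.
From u(1) = -4: 3A + 4B = -4.
Solving: A = 16, B = -13.
So u(n) = 16 \cdot 3^{n} - 13 \cdot 4^{n}.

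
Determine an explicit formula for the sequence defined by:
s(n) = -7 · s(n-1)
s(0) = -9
Pure geometric recurrence with ratio -7.
By induction s(n) = s(0) · (-7)^n = - 9 \left(-7\right)^{n}.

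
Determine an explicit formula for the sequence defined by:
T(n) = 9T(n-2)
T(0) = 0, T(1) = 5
Characteristic equation: x² - 9 = 0, which factors as (x - (3))(x - (-3)) = 0.
Roots r₁ = 3, r₂ = -3 (distinct).
General solution: T(n) = A·(3)^n + B·(-3)^n.
From T(0) = 0: A + B = 0.
From T(1) = 5: 3A - 3B = 5.
Solving: A = \frac{5}{6}, B = - \frac{5}{6}.
So T(n) = - \frac{5 \left(-3\right)^{n}}{6} + \frac{5 \cdot 3^{n}}{6}.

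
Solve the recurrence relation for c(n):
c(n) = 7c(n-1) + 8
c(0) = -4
First-order linear non-homogeneous.
Homogeneous solution: c_h(n) = A·(7)^n.
Try constant particular solution c_p = K: K = 7K + 8 ⇒ K = - \frac{4}{3}.
General: c(n) = A·(7)^n - \frac{4}{3}.
Apply c(0) = -4: A - \frac{4}{3} = -4 ⇒ A = - \frac{8}{3}.
So c(n) = - \frac{8 \cdot 7^{n}}{3} - \frac{4}{3}.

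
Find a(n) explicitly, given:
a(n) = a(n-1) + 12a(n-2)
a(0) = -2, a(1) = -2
Characteristic equation: x² - x - 12 = 0, which factors as (x - (4))(x - (-3)) = 0.
Roots r₁ = 4, r₂ = -3 (distinct).
General solution: a(n) = A·(4)^n + B·(-3)^n.
From a(0) = -2: A + B = -2.
From a(1) = -2: 4A - 3B = -2.
Solving: A = - \frac{8}{7}, B = - \frac{6}{7}.
So a(n) = - \frac{6 \left(-3\right)^{n}}{7} - \frac{8 \cdot 4^{n}}{7}.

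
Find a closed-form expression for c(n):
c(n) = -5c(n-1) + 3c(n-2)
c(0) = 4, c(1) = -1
Characteristic equation: x² + 5x - 3 = 0.
Discriminant Δ = (-5)² + 4·(3) = 37.
Roots r₁,₂ = (-5 ± √37)/2, so r₁ = - \frac{5}{2} + \frac{\sqrt{37}}{2}, r₂ = - \frac{\sqrt{37}}{2} - \frac{5}{2}.
General solution: c(n) = A·r₁^n + B·r₂^n.
From the initial conditions, A + B = 4 and r₁A + r₂B = -1.
Since r₁ - r₂ = √37: A = (-1 - (4)r₂)/√37 = \frac{9 \sqrt{37}}{37} + 2, and B = 4 - A = 2 - \frac{9 \sqrt{37}}{37}.
So c(n) = \left(\frac{9 \sqrt{37}}{37} + 2\right)\left(- \frac{5}{2} + \frac{\sqrt{37}}{2}\right)^n + \left(2 - \frac{9 \sqrt{37}}{37}\right)\left(- \frac{\sqrt{37}}{2} - \frac{5}{2}\right)^n.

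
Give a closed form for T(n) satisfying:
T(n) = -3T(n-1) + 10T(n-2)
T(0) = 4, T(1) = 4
Characteristic equation: x² + 3x - 10 = 0, which factors as (x - (2))(x - (-5)) = 0.
Roots r₁ = 2, r₂ = -5 (distinct).
General solution: T(n) = A·(2)^n + B·(-5)^n.
From T(0) = 4: A + B = 4.
From T(1) = 4: 2A - 5B = 4.
Solving: A = \frac{24}{7}, B = \frac{4}{7}.
So T(n) = \frac{4 \left(-5\right)^{n}}{7} + \frac{24 \cdot 2^{n}}{7}.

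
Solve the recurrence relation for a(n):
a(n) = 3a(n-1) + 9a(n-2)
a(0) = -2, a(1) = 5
Characteristic equation: x² - 3x - 9 = 0.
Discriminant Δ = (3)² + 4·(9) = 45.
Roots r₁,₂ = (3 ± √45)/2, so r₁ = \frac{3}{2} + \frac{3 \sqrt{5}}{2}, r₂ = \frac{3}{2} - \frac{3 \sqrt{5}}{2}.
General solution: a(n) = A·r₁^n + B·r₂^n.
From the initial conditions, A + B = -2 and r₁A + r₂B = 5.
Since r₁ - r₂ = √45: A = (5 - (-2)r₂)/√45 = -1 + \frac{8 \sqrt{5}}{15}, and B = -2 - A = - \frac{8 \sqrt{5}}{15} - 1.
So a(n) = \left(-1 + \frac{8 \sqrt{5}}{15}\right)\left(\frac{3}{2} + \frac{3 \sqrt{5}}{2}\right)^n + \left(- \frac{8 \sqrt{5}}{15} - 1\right)\left(\frac{3}{2} - \frac{3 \sqrt{5}}{2}\right)^n.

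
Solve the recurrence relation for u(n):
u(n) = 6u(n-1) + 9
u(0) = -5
First-order linear non-homogeneous.
Homogeneous solution: u_h(n) = A·(6)^n.
Try constant particular solution u_p = K: K = 6K + 9 ⇒ K = - \frac{9}{5}.
General: u(n) = A·(6)^n - \frac{9}{5}.
Apply u(0) = -5: A - \frac{9}{5} = -5 ⇒ A = - \frac{16}{5}.
So u(n) = - \frac{16 \cdot 6^{n}}{5} - \frac{9}{5}.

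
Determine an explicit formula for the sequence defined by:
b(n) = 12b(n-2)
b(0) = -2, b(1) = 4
Characteristic equation: x² - 12 = 0.
Discriminant Δ = (0)² + 4·(12) = 48.
Roots r₁,₂ = (0 ± √48)/2, so r₁ = 2 \sqrt{3}, r₂ = - 2 \sqrt{3}.
General solution: b(n) = A·r₁^n + B·r₂^n.
From the initial conditions, A + B = -2 and r₁A + r₂B = 4.
Since r₁ - r₂ = √48: A = (4 - (-2)r₂)/√48 = -1 + \frac{\sqrt{3}}{3}, and B = -2 - A = -1 - \frac{\sqrt{3}}{3}.
So b(n) = \left(-1 + \frac{\sqrt{3}}{3}\right)\left(2 \sqrt{3}\right)^n + \left(-1 - \frac{\sqrt{3}}{3}\right)\left(- 2 \sqrt{3}\right)^n.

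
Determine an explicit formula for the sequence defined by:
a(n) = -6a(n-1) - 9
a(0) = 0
First-order linear non-homogeneous.
Homogeneous solution: a_h(n) = A·(-6)^n.
Try constant particular solution a_p = K: K = -6K - 9 ⇒ K = - \frac{9}{7}.
General: a(n) = A·(-6)^n - \frac{9}{7}.
Apply a(0) = 0: A - \frac{9}{7} = 0 ⇒ A = \frac{9}{7}.
So a(n) = \frac{9 \left(-6\right)^{n}}{7} - \frac{9}{7}.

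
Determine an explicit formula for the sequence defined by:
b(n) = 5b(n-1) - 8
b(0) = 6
First-order linear non-homogeneous.
Homogeneous solution: b_h(n) = A·(5)^n.
Try constant particular solution b_p = K: K = 5K - 8 ⇒ K = 2.
General: b(n) = A·(5)^n + 2.
Apply b(0) = 6: A + 2 = 6 ⇒ A = 4.
So b(n) = 4 \cdot 5^{n} + 2.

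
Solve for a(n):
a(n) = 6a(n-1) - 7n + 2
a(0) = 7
First-order linear with linear forcing.
Homogeneous solution: a_h(n) = A·(6)^n.
Try particular a_p(n) = pn + q. Substituting:
  pn + q = 6(p(n-1) + q) - 7n + 2.
Matching the n-coefficient: p = 6p - 7 ⇒ p = \frac{7}{5}.
Matching constants: q = -6p + 6q + 2 ⇒ q = \frac{32}{25}.
General: a(n) = A·(6)^n + \frac{7 n}{5} + \frac{32}{25}.
Apply a(0) = 7: A + \frac{32}{25} = 7 ⇒ A = \frac{143}{25}.
So a(n) = \frac{143 \cdot 6^{n}}{25} + \frac{7 n}{5} + \frac{32}{25}.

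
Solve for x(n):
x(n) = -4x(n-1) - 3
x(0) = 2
First-order linear non-homogeneous.
Homogeneous solution: x_h(n) = A·(-4)^n.
Try constant particular solution x_p = K: K = -4K - 3 ⇒ K = - \frac{3}{5}.
General: x(n) = A·(-4)^n - \frac{3}{5}.
Apply x(0) = 2: A - \frac{3}{5} = 2 ⇒ A = \frac{13}{5}.
So x(n) = \frac{13 \left(-4\right)^{n}}{5} - \frac{3}{5}.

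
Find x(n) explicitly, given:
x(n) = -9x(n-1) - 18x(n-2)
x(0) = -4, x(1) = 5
Characteristic equation: x² + 9x + 18 = 0, which factors as (x - (-3))(x - (-6)) = 0.
Roots r₁ = -3, r₂ = -6 (distinct).
General solution: x(n) = A·(-3)^n + B·(-6)^n.
From x(0) = -4: A + B = -4.
From x(1) = 5: -3A - 6B = 5.
Solving: A = - \frac{19}{3}, B = \frac{7}{3}.
So x(n) = - \frac{19 \left(-3\right)^{n}}{3} + \frac{7 \left(-6\right)^{n}}{3}.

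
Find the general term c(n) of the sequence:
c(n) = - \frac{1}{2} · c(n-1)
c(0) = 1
Pure geometric recurrence with ratio - \frac{1}{2}.
By induction c(n) = c(0) · (- \frac{1}{2})^n = \left(- \frac{1}{2}\right)^{n}.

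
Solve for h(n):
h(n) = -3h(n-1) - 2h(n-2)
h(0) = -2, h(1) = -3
Characteristic equation: x² + 3x + 2 = 0, which factors as (x - (-1))(x - (-2)) = 0.
Roots r₁ = -1, r₂ = -2 (distinct).
General solution: h(n) = A·(-1)^n + B·(-2)^n.
From h(0) = -2: A + B = -2.
From h(1) = -3: -A - 2B = -3.
Solving: A = -7, B = 5.
So h(n) = - 7 \left(-1\right)^{n} + 5 \left(-2\right)^{n}.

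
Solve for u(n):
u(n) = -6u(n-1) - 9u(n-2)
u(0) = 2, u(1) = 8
Characteristic equation: x² + 6x + 9 = 0, which is (x - (-3))².
Repeated root r = -3.
General solution: u(n) = (A + Bn)·(-3)^n.
From u(0) = 2: A = 2.
From u(1) = 8: (A + B)·(-3) = 8 ⇒ B = - \frac{14}{3}.
So u(n) = \left(2 - \frac{14 n}{3}\right) \cdot (-3)^n.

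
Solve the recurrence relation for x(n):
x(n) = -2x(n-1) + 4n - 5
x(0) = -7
First-order linear with linear forcing.
Homogeneous solution: x_h(n) = A·(-2)^n.
Try particular x_p(n) = pn + q. Substituting:
  pn + q = -2(p(n-1) + q) + 4n - 5.
Matching the n-coefficient: p = -2p + 4 ⇒ p = \frac{4}{3}.
Matching constants: q = 2p - 2q - 5 ⇒ q = - \frac{7}{9}.
General: x(n) = A·(-2)^n + \frac{4 n}{3} - \frac{7}{9}.
Apply x(0) = -7: A - \frac{7}{9} = -7 ⇒ A = - \frac{56}{9}.
So x(n) = - \frac{56 \left(-2\right)^{n}}{9} + \frac{4 n}{3} - \frac{7}{9}.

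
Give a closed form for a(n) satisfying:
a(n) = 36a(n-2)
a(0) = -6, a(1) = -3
Characteristic equation: x² - 36 = 0, which factors as (x - (6))(x - (-6)) = 0.
Roots r₁ = 6, r₂ = -6 (distinct).
General solution: a(n) = A·(6)^n + B·(-6)^n.
From a(0) = -6: A + B = -6.
From a(1) = -3: 6A - 6B = -3.
Solving: A = - \frac{13}{4}, B = - \frac{11}{4}.
So a(n) = - \frac{11 \left(-6\right)^{n}}{4} - \frac{13 \cdot 6^{n}}{4}.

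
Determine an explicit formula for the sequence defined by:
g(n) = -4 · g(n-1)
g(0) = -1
Pure geometric recurrence with ratio -4.
By induction g(n) = g(0) · (-4)^n = - \left(-4\right)^{n}.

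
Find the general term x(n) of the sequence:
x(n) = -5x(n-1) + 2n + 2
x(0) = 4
First-order linear with linear forcing.
Homogeneous solution: x_h(n) = A·(-5)^n.
Try particular x_p(n) = pn + q. Substituting:
  pn + q = -5(p(n-1) + q) + 2n + 2.
Matching the n-coefficient: p = -5p + 2 ⇒ p = \frac{1}{3}.
Matching constants: q = 5p - 5q + 2 ⇒ q = \frac{11}{18}.
General: x(n) = A·(-5)^n + \frac{n}{3} + \frac{11}{18}.
Apply x(0) = 4: A + \frac{11}{18} = 4 ⇒ A = \frac{61}{18}.
So x(n) = \frac{61 \left(-5\right)^{n}}{18} + \frac{n}{3} + \frac{11}{18}.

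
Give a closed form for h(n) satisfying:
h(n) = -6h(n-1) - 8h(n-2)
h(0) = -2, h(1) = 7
Characteristic equation: x² + 6x + 8 = 0, which factors as (x - (-4))(x - (-2)) = 0.
Roots r₁ = -4, r₂ = -2 (distinct).
General solution: h(n) = A·(-4)^n + B·(-2)^n.
From h(0) = -2: A + B = -2.
From h(1) = 7: -4A - 2B = 7.
Solving: A = - \frac{3}{2}, B = - \frac{1}{2}.
So h(n) = - \frac{\left(-2\right)^{n}}{2} - \frac{3 \left(-4\right)^{n}}{2}.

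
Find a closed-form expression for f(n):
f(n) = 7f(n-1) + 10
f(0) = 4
First-order linear non-homogeneous.
Homogeneous solution: f_h(n) = A·(7)^n.
Try constant particular solution f_p = K: K = 7K + 10 ⇒ K = - \frac{5}{3}.
General: f(n) = A·(7)^n - \frac{5}{3}.
Apply f(0) = 4: A - \frac{5}{3} = 4 ⇒ A = \frac{17}{3}.
So f(n) = \frac{17 \cdot 7^{n}}{3} - \frac{5}{3}.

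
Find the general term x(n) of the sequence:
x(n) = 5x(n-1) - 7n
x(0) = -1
First-order linear with linear forcing.
Homogeneous solution: x_h(n) = A·(5)^n.
Try particular x_p(n) = pn + q. Substituting:
  pn + q = 5(p(n-1) + q) - 7n.
Matching the n-coefficient: p = 5p - 7 ⇒ p = \frac{7}{4}.
Matching constants: q = -5p + 5q ⇒ q = \frac{35}{16}.
General: x(n) = A·(5)^n + \frac{7 n}{4} + \frac{35}{16}.
Apply x(0) = -1: A + \frac{35}{16} = -1 ⇒ A = - \frac{51}{16}.
So x(n) = - \frac{51 \cdot 5^{n}}{16} + \frac{7 n}{4} + \frac{35}{16}.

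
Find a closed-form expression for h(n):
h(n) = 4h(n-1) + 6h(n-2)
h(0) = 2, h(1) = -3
Characteristic equation: x² - 4x - 6 = 0.
Discriminant Δ = (4)² + 4·(6) = 40.
Roots r₁,₂ = (4 ± √40)/2, so r₁ = 2 + \sqrt{10}, r₂ = 2 - \sqrt{10}.
General solution: h(n) = A·r₁^n + B·r₂^n.
From the initial conditions, A + B = 2 and r₁A + r₂B = -3.
Since r₁ - r₂ = √40: A = (-3 - (2)r₂)/√40 = 1 - \frac{7 \sqrt{10}}{20}, and B = 2 - A = 1 + \frac{7 \sqrt{10}}{20}.
So h(n) = \left(1 - \frac{7 \sqrt{10}}{20}\right)\left(2 + \sqrt{10}\right)^n + \left(1 + \frac{7 \sqrt{10}}{20}\right)\left(2 - \sqrt{10}\right)^n.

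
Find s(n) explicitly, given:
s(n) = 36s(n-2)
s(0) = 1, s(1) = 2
Characteristic equation: x² - 36 = 0, which factors as (x - (-6))(x - (6)) = 0.
Roots r₁ = -6, r₂ = 6 (distinct).
General solution: s(n) = A·(-6)^n + B·(6)^n.
From s(0) = 1: A + B = 1.
From s(1) = 2: -6A + 6B = 2.
Solving: A = \frac{1}{3}, B = \frac{2}{3}.
So s(n) = \frac{\left(-6\right)^{n}}{3} + \frac{2 \cdot 6^{n}}{3}.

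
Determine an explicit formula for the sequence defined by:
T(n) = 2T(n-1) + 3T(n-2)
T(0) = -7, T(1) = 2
Characteristic equation: x² - 2x - 3 = 0, which factors as (x - (-1))(x - (3)) = 0.
Roots r₁ = -1, r₂ = 3 (distinct).
General solution: T(n) = A·(-1)^n + B·(3)^n.
From T(0) = -7: A + B = -7.
From T(1) = 2: -A + 3B = 2.
Solving: A = - \frac{23}{4}, B = - \frac{5}{4}.
So T(n) = - \frac{23 \left(-1\right)^{n}}{4} - \frac{5 \cdot 3^{n}}{4}.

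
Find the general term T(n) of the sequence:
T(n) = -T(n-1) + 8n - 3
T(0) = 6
First-order linear with linear forcing.
Homogeneous solution: T_h(n) = A·(-1)^n.
Try particular T_p(n) = pn + q. Substituting:
  pn + q = -(p(n-1) + q) + 8n - 3.
Matching the n-coefficient: p = -p + 8 ⇒ p = 4.
Matching constants: q = p - q - 3 ⇒ q = \frac{1}{2}.
General: T(n) = A·(-1)^n + 4 n + \frac{1}{2}.
Apply T(0) = 6: A + \frac{1}{2} = 6 ⇒ A = \frac{11}{2}.
So T(n) = \frac{11 \left(-1\right)^{n}}{2} + 4 n + \frac{1}{2}.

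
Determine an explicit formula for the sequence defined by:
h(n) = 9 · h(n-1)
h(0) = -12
Pure geometric recurrence with ratio 9.
By induction h(n) = h(0) · (9)^n = - 12 \cdot 9^{n}.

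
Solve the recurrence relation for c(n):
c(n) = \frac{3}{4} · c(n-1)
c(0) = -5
Pure geometric recurrence with ratio \frac{3}{4}.
By induction c(n) = c(0) · (\frac{3}{4})^n = - 5 \left(\frac{3}{4}\right)^{n}.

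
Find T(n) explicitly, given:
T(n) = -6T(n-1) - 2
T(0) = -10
First-order linear non-homogeneous.
Homogeneous solution: T_h(n) = A·(-6)^n.
Try constant particular solution T_p = K: K = -6K - 2 ⇒ K = - \frac{2}{7}.
General: T(n) = A·(-6)^n - \frac{2}{7}.
Apply T(0) = -10: A - \frac{2}{7} = -10 ⇒ A = - \frac{68}{7}.
So T(n) = - \frac{68 \left(-6\right)^{n}}{7} - \frac{2}{7}.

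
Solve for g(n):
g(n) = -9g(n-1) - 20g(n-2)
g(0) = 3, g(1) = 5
Characteristic equation: x² + 9x + 20 = 0, which factors as (x - (-5))(x - (-4)) = 0.
Roots r₁ = -5, r₂ = -4 (distinct).
General solution: g(n) = A·(-5)^n + B·(-4)^n.
From g(0) = 3: A + B = 3.
From g(1) = 5: -5A - 4B = 5.
Solving: A = -17, B = 20.
So g(n) = 20 \left(-4\right)^{n} - 17 \left(-5\right)^{n}.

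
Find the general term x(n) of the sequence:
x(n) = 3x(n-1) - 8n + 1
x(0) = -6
First-order linear with linear forcing.
Homogeneous solution: x_h(n) = A·(3)^n.
Try particular x_p(n) = pn + q. Substituting:
  pn + q = 3(p(n-1) + q) - 8n + 1.
Matching the n-coefficient: p = 3p - 8 ⇒ p = 4.
Matching constants: q = -3p + 3q + 1 ⇒ q = \frac{11}{2}.
General: x(n) = A·(3)^n + 4 n + \frac{11}{2}.
Apply x(0) = -6: A + \frac{11}{2} = -6 ⇒ A = - \frac{23}{2}.
So x(n) = - \frac{23 \cdot 3^{n}}{2} + 4 n + \frac{11}{2}.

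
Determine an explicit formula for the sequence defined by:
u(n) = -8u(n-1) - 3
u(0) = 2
First-order linear non-homogeneous.
Homogeneous solution: u_h(n) = A·(-8)^n.
Try constant particular solution u_p = K: K = -8K - 3 ⇒ K = - \frac{1}{3}.
General: u(n) = A·(-8)^n - \frac{1}{3}.
Apply u(0) = 2: A - \frac{1}{3} = 2 ⇒ A = \frac{7}{3}.
So u(n) = \frac{7 \left(-8\right)^{n}}{3} - \frac{1}{3}.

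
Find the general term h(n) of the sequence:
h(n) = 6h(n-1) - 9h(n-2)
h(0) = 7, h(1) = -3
Characteristic equation: x² - 6x + 9 = 0, which is (x - (3))².
Repeated root r = 3.
General solution: h(n) = (A + Bn)·(3)^n.
From h(0) = 7: A = 7.
From h(1) = -3: (A + B)·(3) = -3 ⇒ B = -8.
So h(n) = \left(7 - 8 n\right) \cdot (3)^n.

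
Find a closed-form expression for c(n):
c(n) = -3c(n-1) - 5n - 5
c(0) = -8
First-order linear with linear forcing.
Homogeneous solution: c_h(n) = A·(-3)^n.
Try particular c_p(n) = pn + q. Substituting:
  pn + q = -3(p(n-1) + q) - 5n - 5.
Matching the n-coefficient: p = -3p - 5 ⇒ p = - \frac{5}{4}.
Matching constants: q = 3p - 3q - 5 ⇒ q = - \frac{35}{16}.
General: c(n) = A·(-3)^n - \frac{5 n}{4} - \frac{35}{16}.
Apply c(0) = -8: A - \frac{35}{16} = -8 ⇒ A = - \frac{93}{16}.
So c(n) = - \frac{93 \left(-3\right)^{n}}{16} - \frac{5 n}{4} - \frac{35}{16}.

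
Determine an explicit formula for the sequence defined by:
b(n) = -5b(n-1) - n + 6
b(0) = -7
First-order linear with linear forcing.
Homogeneous solution: b_h(n) = A·(-5)^n.
Try particular b_p(n) = pn + q. Substituting:
  pn + q = -5(p(n-1) + q) - n + 6.
Matching the n-coefficient: p = -5p - 1 ⇒ p = - \frac{1}{6}.
Matching constants: q = 5p - 5q + 6 ⇒ q = \frac{31}{36}.
General: b(n) = A·(-5)^n - \frac{n}{6} + \frac{31}{36}.
Apply b(0) = -7: A + \frac{31}{36} = -7 ⇒ A = - \frac{283}{36}.
So b(n) = - \frac{283 \left(-5\right)^{n}}{36} - \frac{n}{6} + \frac{31}{36}.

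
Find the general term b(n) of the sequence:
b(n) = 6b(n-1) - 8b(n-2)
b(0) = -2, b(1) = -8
Characteristic equation: x² - 6x + 8 = 0, which factors as (x - (4))(x - (2)) = 0.
Roots r₁ = 4, r₂ = 2 (distinct).
General solution: b(n) = A·(4)^n + B·(2)^n.
From b(0) = -2: A + B = -2.
From b(1) = -8: 4A + 2B = -8.
Solving: A = -2, B = 0.
So b(n) = - 2 \cdot 4^{n}.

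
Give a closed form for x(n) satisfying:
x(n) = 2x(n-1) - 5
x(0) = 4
First-order linear non-homogeneous.
Homogeneous solution: x_h(n) = A·(2)^n.
Try constant particular solution x_p = K: K = 2K - 5 ⇒ K = 5.
General: x(n) = A·(2)^n + 5.
Apply x(0) = 4: A + 5 = 4 ⇒ A = -1.
So x(n) = 5 - 2^{n}.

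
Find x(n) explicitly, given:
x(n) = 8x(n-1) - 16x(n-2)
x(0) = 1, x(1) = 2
Characteristic equation: x² - 8x + 16 = 0, which is (x - (4))².
Repeated root r = 4.
General solution: x(n) = (A + Bn)·(4)^n.
From x(0) = 1: A = 1.
From x(1) = 2: (A + B)·(4) = 2 ⇒ B = - \frac{1}{2}.
So x(n) = \left(1 - \frac{n}{2}\right) \cdot (4)^n.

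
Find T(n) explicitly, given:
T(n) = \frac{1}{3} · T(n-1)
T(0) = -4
Pure geometric recurrence with ratio \frac{1}{3}.
By induction T(n) = T(0) · (\frac{1}{3})^n = - 4 \cdot 3^{- n}.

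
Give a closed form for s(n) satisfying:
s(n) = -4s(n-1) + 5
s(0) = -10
First-order linear non-homogeneous.
Homogeneous solution: s_h(n) = A·(-4)^n.
Try constant particular solution s_p = K: K = -4K + 5 ⇒ K = 1.
General: s(n) = A·(-4)^n + 1.
Apply s(0) = -10: A + 1 = -10 ⇒ A = -11.
So s(n) = 1 - 11 \left(-4\right)^{n}.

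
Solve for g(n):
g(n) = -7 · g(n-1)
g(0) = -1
Pure geometric recurrence with ratio -7.
By induction g(n) = g(0) · (-7)^n = - \left(-7\right)^{n}.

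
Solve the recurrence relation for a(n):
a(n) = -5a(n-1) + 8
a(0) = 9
First-order linear non-homogeneous.
Homogeneous solution: a_h(n) = A·(-5)^n.
Try constant particular solution a_p = K: K = -5K + 8 ⇒ K = \frac{4}{3}.
General: a(n) = A·(-5)^n + \frac{4}{3}.
Apply a(0) = 9: A + \frac{4}{3} = 9 ⇒ A = \frac{23}{3}.
So a(n) = \frac{23 \left(-5\right)^{n}}{3} + \frac{4}{3}.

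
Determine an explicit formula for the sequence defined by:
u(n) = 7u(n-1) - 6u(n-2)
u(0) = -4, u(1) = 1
Characteristic equation: x² - 7x + 6 = 0, which factors as (x - (1))(x - (6)) = 0.
Roots r₁ = 1, r₂ = 6 (distinct).
General solution: u(n) = A·(1)^n + B·(6)^n.
From u(0) = -4: A + B = -4.
From u(1) = 1: A + 6B = 1.
Solving: A = -5, B = 1.
So u(n) = 6^{n} - 5.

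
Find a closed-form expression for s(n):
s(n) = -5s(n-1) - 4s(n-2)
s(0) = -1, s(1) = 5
Characteristic equation: x² + 5x + 4 = 0, which factors as (x - (-4))(x - (-1)) = 0.
Roots r₁ = -4, r₂ = -1 (distinct).
General solution: s(n) = A·(-4)^n + B·(-1)^n.
From s(0) = -1: A + B = -1.
From s(1) = 5: -4A - B = 5.
Solving: A = - \frac{4}{3}, B = \frac{1}{3}.
So s(n) = \frac{\left(-1\right)^{n}}{3} - \frac{4 \left(-4\right)^{n}}{3}.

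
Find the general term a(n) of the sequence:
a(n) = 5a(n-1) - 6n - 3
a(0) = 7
First-order linear with linear forcing.
Homogeneous solution: a_h(n) = A·(5)^n.
Try particular a_p(n) = pn + q. Substituting:
  pn + q = 5(p(n-1) + q) - 6n - 3.
Matching the n-coefficient: p = 5p - 6 ⇒ p = \frac{3}{2}.
Matching constants: q = -5p + 5q - 3 ⇒ q = \frac{21}{8}.
General: a(n) = A·(5)^n + \frac{3 n}{2} + \frac{21}{8}.
Apply a(0) = 7: A + \frac{21}{8} = 7 ⇒ A = \frac{35}{8}.
So a(n) = \frac{35 \cdot 5^{n}}{8} + \frac{3 n}{2} + \frac{21}{8}.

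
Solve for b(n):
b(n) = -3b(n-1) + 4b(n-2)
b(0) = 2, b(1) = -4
Characteristic equation: x² + 3x - 4 = 0, which factors as (x - (-4))(x - (1)) = 0.
Roots r₁ = -4, r₂ = 1 (distinct).
General solution: b(n) = A·(-4)^n + B·(1)^n.
From b(0) = 2: A + B = 2.
From b(1) = -4: -4A + B = -4.
Solving: A = \frac{6}{5}, B = \frac{4}{5}.
So b(n) = \frac{6 \left(-4\right)^{n}}{5} + \frac{4}{5}.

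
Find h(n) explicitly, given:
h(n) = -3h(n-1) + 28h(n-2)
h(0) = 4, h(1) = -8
Characteristic equation: x² + 3x - 28 = 0, which factors as (x - (-7))(x - (4)) = 0.
Roots r₁ = -7, r₂ = 4 (distinct).
General solution: h(n) = A·(-7)^n + B·(4)^n.
From h(0) = 4: A + B = 4.
From h(1) = -8: -7A + 4B = -8.
Solving: A = \frac{24}{11}, B = \frac{20}{11}.
So h(n) = \frac{24 \left(-7\right)^{n}}{11} + \frac{20 \cdot 4^{n}}{11}.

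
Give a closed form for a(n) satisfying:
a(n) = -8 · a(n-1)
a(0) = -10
Pure geometric recurrence with ratio -8.
By induction a(n) = a(0) · (-8)^n = - 10 \left(-8\right)^{n}.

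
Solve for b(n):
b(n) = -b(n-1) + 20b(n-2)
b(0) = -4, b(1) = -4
Characteristic equation: x² + x - 20 = 0, which factors as (x - (4))(x - (-5)) = 0.
Roots r₁ = 4, r₂ = -5 (distinct).
General solution: b(n) = A·(4)^n + B·(-5)^n.
From b(0) = -4: A + B = -4.
From b(1) = -4: 4A - 5B = -4.
Solving: A = - \frac{8}{3}, B = - \frac{4}{3}.
So b(n) = - \frac{4 \left(-5\right)^{n}}{3} - \frac{8 \cdot 4^{n}}{3}.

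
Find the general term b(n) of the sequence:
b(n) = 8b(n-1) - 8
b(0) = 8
First-order linear non-homogeneous.
Homogeneous solution: b_h(n) = A·(8)^n.
Try constant particular solution b_p = K: K = 8K - 8 ⇒ K = \frac{8}{7}.
General: b(n) = A·(8)^n + \frac{8}{7}.
Apply b(0) = 8: A + \frac{8}{7} = 8 ⇒ A = \frac{48}{7}.
So b(n) = \frac{48 \cdot 8^{n}}{7} + \frac{8}{7}.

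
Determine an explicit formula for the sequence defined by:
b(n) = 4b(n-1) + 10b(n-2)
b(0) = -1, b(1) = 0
Characteristic equation: x² - 4x - 10 = 0.
Discriminant Δ = (4)² + 4·(10) = 56.
Roots r₁,₂ = (4 ± √56)/2, so r₁ = 2 + \sqrt{14}, r₂ = 2 - \sqrt{14}.
General solution: b(n) = A·r₁^n + B·r₂^n.
From the initial conditions, A + B = -1 and r₁A + r₂B = 0.
Since r₁ - r₂ = √56: A = (0 - (-1)r₂)/√56 = - \frac{1}{2} + \frac{\sqrt{14}}{14}, and B = -1 - A = - \frac{1}{2} - \frac{\sqrt{14}}{14}.
So b(n) = \left(- \frac{1}{2} + \frac{\sqrt{14}}{14}\right)\left(2 + \sqrt{14}\right)^n + \left(- \frac{1}{2} - \frac{\sqrt{14}}{14}\right)\left(2 - \sqrt{14}\right)^n.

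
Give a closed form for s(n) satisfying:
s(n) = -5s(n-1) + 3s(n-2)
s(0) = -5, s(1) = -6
Characteristic equation: x² + 5x - 3 = 0.
Discriminant Δ = (-5)² + 4·(3) = 37.
Roots r₁,₂ = (-5 ± √37)/2, so r₁ = - \frac{5}{2} + \frac{\sqrt{37}}{2}, r₂ = - \frac{\sqrt{37}}{2} - \frac{5}{2}.
General solution: s(n) = A·r₁^n + B·r₂^n.
From the initial conditions, A + B = -5 and r₁A + r₂B = -6.
Since r₁ - r₂ = √37: A = (-6 - (-5)r₂)/√37 = - \frac{\sqrt{37}}{2} - \frac{5}{2}, and B = -5 - A = - \frac{5}{2} + \frac{\sqrt{37}}{2}.
So s(n) = \left(- \frac{\sqrt{37}}{2} - \frac{5}{2}\right)\left(- \frac{5}{2} + \frac{\sqrt{37}}{2}\right)^n + \left(- \frac{5}{2} + \frac{\sqrt{37}}{2}\right)\left(- \frac{\sqrt{37}}{2} - \frac{5}{2}\right)^n.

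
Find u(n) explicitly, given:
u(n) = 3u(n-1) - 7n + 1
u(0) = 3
First-order linear with linear forcing.
Homogeneous solution: u_h(n) = A·(3)^n.
Try particular u_p(n) = pn + q. Substituting:
  pn + q = 3(p(n-1) + q) - 7n + 1.
Matching the n-coefficient: p = 3p - 7 ⇒ p = \frac{7}{2}.
Matching constants: q = -3p + 3q + 1 ⇒ q = \frac{19}{4}.
General: u(n) = A·(3)^n + \frac{7 n}{2} + \frac{19}{4}.
Apply u(0) = 3: A + \frac{19}{4} = 3 ⇒ A = - \frac{7}{4}.
So u(n) = - \frac{7 \cdot 3^{n}}{4} + \frac{7 n}{2} + \frac{19}{4}.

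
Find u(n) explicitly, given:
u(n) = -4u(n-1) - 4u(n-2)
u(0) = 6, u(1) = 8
Characteristic equation: x² + 4x + 4 = 0, which is (x - (-2))².
Repeated root r = -2.
General solution: u(n) = (A + Bn)·(-2)^n.
From u(0) = 6: A = 6.
From u(1) = 8: (A + B)·(-2) = 8 ⇒ B = -10.
So u(n) = \left(6 - 10 n\right) \cdot (-2)^n.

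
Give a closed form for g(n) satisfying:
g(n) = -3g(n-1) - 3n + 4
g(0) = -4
First-order linear with linear forcing.
Homogeneous solution: g_h(n) = A·(-3)^n.
Try particular g_p(n) = pn + q. Substituting:
  pn + q = -3(p(n-1) + q) - 3n + 4.
Matching the n-coefficient: p = -3p - 3 ⇒ p = - \frac{3}{4}.
Matching constants: q = 3p - 3q + 4 ⇒ q = \frac{7}{16}.
General: g(n) = A·(-3)^n - \frac{3 n}{4} + \frac{7}{16}.
Apply g(0) = -4: A + \frac{7}{16} = -4 ⇒ A = - \frac{71}{16}.
So g(n) = - \frac{71 \left(-3\right)^{n}}{16} - \frac{3 n}{4} + \frac{7}{16}.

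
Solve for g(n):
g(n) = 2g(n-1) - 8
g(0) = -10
First-order linear non-homogeneous.
Homogeneous solution: g_h(n) = A·(2)^n.
Try constant particular solution g_p = K: K = 2K - 8 ⇒ K = 8.
General: g(n) = A·(2)^n + 8.
Apply g(0) = -10: A + 8 = -10 ⇒ A = -18.
So g(n) = 8 - 18 \cdot 2^{n}.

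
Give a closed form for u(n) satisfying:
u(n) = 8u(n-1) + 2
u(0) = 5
First-order linear non-homogeneous.
Homogeneous solution: u_h(n) = A·(8)^n.
Try constant particular solution u_p = K: K = 8K + 2 ⇒ K = - \frac{2}{7}.
General: u(n) = A·(8)^n - \frac{2}{7}.
Apply u(0) = 5: A - \frac{2}{7} = 5 ⇒ A = \frac{37}{7}.
So u(n) = \frac{37 \cdot 8^{n}}{7} - \frac{2}{7}.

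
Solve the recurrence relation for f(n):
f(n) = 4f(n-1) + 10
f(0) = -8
First-order linear non-homogeneous.
Homogeneous solution: f_h(n) = A·(4)^n.
Try constant particular solution f_p = K: K = 4K + 10 ⇒ K = - \frac{10}{3}.
General: f(n) = A·(4)^n - \frac{10}{3}.
Apply f(0) = -8: A - \frac{10}{3} = -8 ⇒ A = - \frac{14}{3}.
So f(n) = - \frac{14 \cdot 4^{n}}{3} - \frac{10}{3}.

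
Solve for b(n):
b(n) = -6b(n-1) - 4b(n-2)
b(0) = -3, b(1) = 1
Characteristic equation: x² + 6x + 4 = 0.
Discriminant Δ = (-6)² + 4·(-4) = 20.
Roots r₁,₂ = (-6 ± √20)/2, so r₁ = -3 + \sqrt{5}, r₂ = -3 - \sqrt{5}.
General solution: b(n) = A·r₁^n + B·r₂^n.
From the initial conditions, A + B = -3 and r₁A + r₂B = 1.
Since r₁ - r₂ = √20: A = (1 - (-3)r₂)/√20 = - \frac{4 \sqrt{5}}{5} - \frac{3}{2}, and B = -3 - A = - \frac{3}{2} + \frac{4 \sqrt{5}}{5}.
So b(n) = \left(- \frac{4 \sqrt{5}}{5} - \frac{3}{2}\right)\left(-3 + \sqrt{5}\right)^n + \left(- \frac{3}{2} + \frac{4 \sqrt{5}}{5}\right)\left(-3 - \sqrt{5}\right)^n.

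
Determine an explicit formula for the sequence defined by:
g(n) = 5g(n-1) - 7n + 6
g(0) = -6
First-order linear with linear forcing.
Homogeneous solution: g_h(n) = A·(5)^n.
Try particular g_p(n) = pn + q. Substituting:
  pn + q = 5(p(n-1) + q) - 7n + 6.
Matching the n-coefficient: p = 5p - 7 ⇒ p = \frac{7}{4}.
Matching constants: q = -5p + 5q + 6 ⇒ q = \frac{11}{16}.
General: g(n) = A·(5)^n + \frac{7 n}{4} + \frac{11}{16}.
Apply g(0) = -6: A + \frac{11}{16} = -6 ⇒ A = - \frac{107}{16}.
So g(n) = - \frac{107 \cdot 5^{n}}{16} + \frac{7 n}{4} + \frac{11}{16}.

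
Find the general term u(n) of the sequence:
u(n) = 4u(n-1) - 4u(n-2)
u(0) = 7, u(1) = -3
Characteristic equation: x² - 4x + 4 = 0, which is (x - (2))².
Repeated root r = 2.
General solution: u(n) = (A + Bn)·(2)^n.
From u(0) = 7: A = 7.
From u(1) = -3: (A + B)·(2) = -3 ⇒ B = - \frac{17}{2}.
So u(n) = \left(7 - \frac{17 n}{2}\right) \cdot (2)^n.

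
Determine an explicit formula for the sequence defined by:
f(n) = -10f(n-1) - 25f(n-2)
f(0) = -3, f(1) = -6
Characteristic equation: x² + 10x + 25 = 0, which is (x - (-5))².
Repeated root r = -5.
General solution: f(n) = (A + Bn)·(-5)^n.
From f(0) = -3: A = -3.
From f(1) = -6: (A + B)·(-5) = -6 ⇒ B = \frac{21}{5}.
So f(n) = \left(\frac{21 n}{5} - 3\right) \cdot (-5)^n.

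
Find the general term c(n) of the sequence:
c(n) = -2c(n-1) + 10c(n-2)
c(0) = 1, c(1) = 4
Characteristic equation: x² + 2x - 10 = 0.
Discriminant Δ = (-2)² + 4·(10) = 44.
Roots r₁,₂ = (-2 ± √44)/2, so r₁ = -1 + \sqrt{11}, r₂ = - \sqrt{11} - 1.
General solution: c(n) = A·r₁^n + B·r₂^n.
From the initial conditions, A + B = 1 and r₁A + r₂B = 4.
Since r₁ - r₂ = √44: A = (4 - (1)r₂)/√44 = \frac{1}{2} + \frac{5 \sqrt{11}}{22}, and B = 1 - A = \frac{1}{2} - \frac{5 \sqrt{11}}{22}.
So c(n) = \left(\frac{1}{2} + \frac{5 \sqrt{11}}{22}\right)\left(-1 + \sqrt{11}\right)^n + \left(\frac{1}{2} - \frac{5 \sqrt{11}}{22}\right)\left(- \sqrt{11} - 1\right)^n.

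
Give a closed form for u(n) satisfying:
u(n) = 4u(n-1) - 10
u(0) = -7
First-order linear non-homogeneous.
Homogeneous solution: u_h(n) = A·(4)^n.
Try constant particular solution u_p = K: K = 4K - 10 ⇒ K = \frac{10}{3}.
General: u(n) = A·(4)^n + \frac{10}{3}.
Apply u(0) = -7: A + \frac{10}{3} = -7 ⇒ A = - \frac{31}{3}.
So u(n) = \frac{10}{3} - \frac{31 \cdot 4^{n}}{3}.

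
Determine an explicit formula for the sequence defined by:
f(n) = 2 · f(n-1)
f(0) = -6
Pure geometric recurrence with ratio 2.
By induction f(n) = f(0) · (2)^n = - 6 \cdot 2^{n}.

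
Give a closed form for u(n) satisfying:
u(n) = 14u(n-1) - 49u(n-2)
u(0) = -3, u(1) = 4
Characteristic equation: x² - 14x + 49 = 0, which is (x - (7))².
Repeated root r = 7.
General solution: u(n) = (A + Bn)·(7)^n.
From u(0) = -3: A = -3.
From u(1) = 4: (A + B)·(7) = 4 ⇒ B = \frac{25}{7}.
So u(n) = \left(\frac{25 n}{7} - 3\right) \cdot (7)^n.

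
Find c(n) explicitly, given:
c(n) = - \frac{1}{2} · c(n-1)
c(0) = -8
Pure geometric recurrence with ratio - \frac{1}{2}.
By induction c(n) = c(0) · (- \frac{1}{2})^n = - 8 \left(- \frac{1}{2}\right)^{n}.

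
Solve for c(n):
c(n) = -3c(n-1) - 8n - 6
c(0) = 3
First-order linear with linear forcing.
Homogeneous solution: c_h(n) = A·(-3)^n.
Try particular c_p(n) = pn + q. Substituting:
  pn + q = -3(p(n-1) + q) - 8n - 6.
Matching the n-coefficient: p = -3p - 8 ⇒ p = -2.
Matching constants: q = 3p - 3q - 6 ⇒ q = -3.
General: c(n) = A·(-3)^n - 2 n - 3.
Apply c(0) = 3: A - 3 = 3 ⇒ A = 6.
So c(n) = 6 \left(-3\right)^{n} - 2 n - 3.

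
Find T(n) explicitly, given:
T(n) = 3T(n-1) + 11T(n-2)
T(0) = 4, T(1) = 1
Characteristic equation: x² - 3x - 11 = 0.
Discriminant Δ = (3)² + 4·(11) = 53.
Roots r₁,₂ = (3 ± √53)/2, so r₁ = \frac{3}{2} + \frac{\sqrt{53}}{2}, r₂ = \frac{3}{2} - \frac{\sqrt{53}}{2}.
General solution: T(n) = A·r₁^n + B·r₂^n.
From the initial conditions, A + B = 4 and r₁A + r₂B = 1.
Since r₁ - r₂ = √53: A = (1 - (4)r₂)/√53 = 2 - \frac{5 \sqrt{53}}{53}, and B = 4 - A = \frac{5 \sqrt{53}}{53} + 2.
So T(n) = \left(2 - \frac{5 \sqrt{53}}{53}\right)\left(\frac{3}{2} + \frac{\sqrt{53}}{2}\right)^n + \left(\frac{5 \sqrt{53}}{53} + 2\right)\left(\frac{3}{2} - \frac{\sqrt{53}}{2}\right)^n.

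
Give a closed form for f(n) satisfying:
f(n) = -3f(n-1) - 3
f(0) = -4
First-order linear non-homogeneous.
Homogeneous solution: f_h(n) = A·(-3)^n.
Try constant particular solution f_p = K: K = -3K - 3 ⇒ K = - \frac{3}{4}.
General: f(n) = A·(-3)^n - \frac{3}{4}.
Apply f(0) = -4: A - \frac{3}{4} = -4 ⇒ A = - \frac{13}{4}.
So f(n) = - \frac{13 \left(-3\right)^{n}}{4} - \frac{3}{4}.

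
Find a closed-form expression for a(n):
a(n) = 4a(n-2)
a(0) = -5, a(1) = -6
Characteristic equation: x² - 4 = 0, which factors as (x - (-2))(x - (2)) = 0.
Roots r₁ = -2, r₂ = 2 (distinct).
General solution: a(n) = A·(-2)^n + B·(2)^n.
From a(0) = -5: A + B = -5.
From a(1) = -6: -2A + 2B = -6.
Solving: A = -1, B = -4.
So a(n) = - \left(-2\right)^{n} - 4 \cdot 2^{n}.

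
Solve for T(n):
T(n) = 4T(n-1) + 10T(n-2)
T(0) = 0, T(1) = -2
Characteristic equation: x² - 4x - 10 = 0.
Discriminant Δ = (4)² + 4·(10) = 56.
Roots r₁,₂ = (4 ± √56)/2, so r₁ = 2 + \sqrt{14}, r₂ = 2 - \sqrt{14}.
General solution: T(n) = A·r₁^n + B·r₂^n.
From the initial conditions, A + B = 0 and r₁A + r₂B = -2.
Since r₁ - r₂ = √56: A = (-2 - (0)r₂)/√56 = - \frac{\sqrt{14}}{14}, and B = 0 - A = \frac{\sqrt{14}}{14}.
So T(n) = \left(- \frac{\sqrt{14}}{14}\right)\left(2 + \sqrt{14}\right)^n + \left(\frac{\sqrt{14}}{14}\right)\left(2 - \sqrt{14}\right)^n.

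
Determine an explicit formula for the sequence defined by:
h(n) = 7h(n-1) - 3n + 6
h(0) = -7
First-order linear with linear forcing.
Homogeneous solution: h_h(n) = A·(7)^n.
Try particular h_p(n) = pn + q. Substituting:
  pn + q = 7(p(n-1) + q) - 3n + 6.
Matching the n-coefficient: p = 7p - 3 ⇒ p = \frac{1}{2}.
Matching constants: q = -7p + 7q + 6 ⇒ q = - \frac{5}{12}.
General: h(n) = A·(7)^n + \frac{n}{2} - \frac{5}{12}.
Apply h(0) = -7: A - \frac{5}{12} = -7 ⇒ A = - \frac{79}{12}.
So h(n) = - \frac{79 \cdot 7^{n}}{12} + \frac{n}{2} - \frac{5}{12}.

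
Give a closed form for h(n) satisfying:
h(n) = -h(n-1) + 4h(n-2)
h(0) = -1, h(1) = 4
Characteristic equation: x² + x - 4 = 0.
Discriminant Δ = (-1)² + 4·(4) = 17.
Roots r₁,₂ = (-1 ± √17)/2, so r₁ = - \frac{1}{2} + \frac{\sqrt{17}}{2}, r₂ = - \frac{\sqrt{17}}{2} - \frac{1}{2}.
General solution: h(n) = A·r₁^n + B·r₂^n.
From the initial conditions, A + B = -1 and r₁A + r₂B = 4.
Since r₁ - r₂ = √17: A = (4 - (-1)r₂)/√17 = - \frac{1}{2} + \frac{7 \sqrt{17}}{34}, and B = -1 - A = - \frac{7 \sqrt{17}}{34} - \frac{1}{2}.
So h(n) = \left(- \frac{1}{2} + \frac{7 \sqrt{17}}{34}\right)\left(- \frac{1}{2} + \frac{\sqrt{17}}{2}\right)^n + \left(- \frac{7 \sqrt{17}}{34} - \frac{1}{2}\right)\left(- \frac{\sqrt{17}}{2} - \frac{1}{2}\right)^n.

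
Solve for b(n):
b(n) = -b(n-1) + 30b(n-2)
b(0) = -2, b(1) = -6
Characteristic equation: x² + x - 30 = 0, which factors as (x - (-6))(x - (5)) = 0.
Roots r₁ = -6, r₂ = 5 (distinct).
General solution: b(n) = A·(-6)^n + B·(5)^n.
From b(0) = -2: A + B = -2.
From b(1) = -6: -6A + 5B = -6.
Solving: A = - \frac{4}{11}, B = - \frac{18}{11}.
So b(n) = - \frac{4 \left(-6\right)^{n}}{11} - \frac{18 \cdot 5^{n}}{11}.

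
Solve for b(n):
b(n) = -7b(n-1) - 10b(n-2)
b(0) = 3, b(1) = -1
Characteristic equation: x² + 7x + 10 = 0, which factors as (x - (-5))(x - (-2)) = 0.
Roots r₁ = -5, r₂ = -2 (distinct).
General solution: b(n) = A·(-5)^n + B·(-2)^n.
From b(0) = 3: A + B = 3.
From b(1) = -1: -5A - 2B = -1.
Solving: A = - \frac{5}{3}, B = \frac{14}{3}.
So b(n) = \frac{14 \left(-2\right)^{n}}{3} - \frac{5 \left(-5\right)^{n}}{3}.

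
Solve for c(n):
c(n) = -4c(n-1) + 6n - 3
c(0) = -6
First-order linear with linear forcing.
Homogeneous solution: c_h(n) = A·(-4)^n.
Try particular c_p(n) = pn + q. Substituting:
  pn + q = -4(p(n-1) + q) + 6n - 3.
Matching the n-coefficient: p = -4p + 6 ⇒ p = \frac{6}{5}.
Matching constants: q = 4p - 4q - 3 ⇒ q = \frac{9}{25}.
General: c(n) = A·(-4)^n + \frac{6 n}{5} + \frac{9}{25}.
Apply c(0) = -6: A + \frac{9}{25} = -6 ⇒ A = - \frac{159}{25}.
So c(n) = - \frac{159 \left(-4\right)^{n}}{25} + \frac{6 n}{5} + \frac{9}{25}.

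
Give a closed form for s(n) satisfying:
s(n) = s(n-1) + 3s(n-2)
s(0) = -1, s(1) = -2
Characteristic equation: x² - x - 3 = 0.
Discriminant Δ = (1)² + 4·(3) = 13.
Roots r₁,₂ = (1 ± √13)/2, so r₁ = \frac{1}{2} + \frac{\sqrt{13}}{2}, r₂ = \frac{1}{2} - \frac{\sqrt{13}}{2}.
General solution: s(n) = A·r₁^n + B·r₂^n.
From the initial conditions, A + B = -1 and r₁A + r₂B = -2.
Since r₁ - r₂ = √13: A = (-2 - (-1)r₂)/√13 = - \frac{1}{2} - \frac{3 \sqrt{13}}{26}, and B = -1 - A = - \frac{1}{2} + \frac{3 \sqrt{13}}{26}.
So s(n) = \left(- \frac{1}{2} - \frac{3 \sqrt{13}}{26}\right)\left(\frac{1}{2} + \frac{\sqrt{13}}{2}\right)^n + \left(- \frac{1}{2} + \frac{3 \sqrt{13}}{26}\right)\left(\frac{1}{2} - \frac{\sqrt{13}}{2}\right)^n.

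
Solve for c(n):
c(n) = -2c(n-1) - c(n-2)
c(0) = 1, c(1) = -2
Characteristic equation: x² + 2x + 1 = 0, which is (x - (-1))².
Repeated root r = -1.
General solution: c(n) = (A + Bn)·(-1)^n.
From c(0) = 1: A = 1.
From c(1) = -2: (A + B)·(-1) = -2 ⇒ B = 1.
So c(n) = \left(n + 1\right) \cdot (-1)^n.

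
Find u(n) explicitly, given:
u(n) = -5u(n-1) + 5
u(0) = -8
First-order linear non-homogeneous.
Homogeneous solution: u_h(n) = A·(-5)^n.
Try constant particular solution u_p = K: K = -5K + 5 ⇒ K = \frac{5}{6}.
General: u(n) = A·(-5)^n + \frac{5}{6}.
Apply u(0) = -8: A + \frac{5}{6} = -8 ⇒ A = - \frac{53}{6}.
So u(n) = \frac{5}{6} - \frac{53 \left(-5\right)^{n}}{6}.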